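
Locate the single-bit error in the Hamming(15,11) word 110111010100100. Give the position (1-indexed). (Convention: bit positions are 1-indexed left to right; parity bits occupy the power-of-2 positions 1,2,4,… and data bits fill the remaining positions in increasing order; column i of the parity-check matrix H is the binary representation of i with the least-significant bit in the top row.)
Syndrome s = H · r^T (mod 2), r = 110111010100100:
  s[0] = (101010101010101)·(110111010100100) mod 2 = 1+0+0+0+1+0+0+0+0+0+0+0+1+0+0 mod 2 = 1
  s[1] = (011001100110011)·(110111010100100) mod 2 = 0+1+0+0+0+1+0+0+0+1+0+0+0+0+0 mod 2 = 1
  s[2] = (000111100001111)·(110111010100100) mod 2 = 0+0+0+1+1+1+0+0+0+0+0+0+1+0+0 mod 2 = 0
  s[3] = (000000011111111)·(110111010100100) mod 2 = 0+0+0+0+0+0+0+1+0+1+0+0+1+0+0 mod 2 = 1
Syndrome = 1101
Column i of H is the binary representation of i, so the syndrome is the binary index of the flipped bit.
Read s = 1101 with s[0] as LSB: 1·2^0 + 1·2^1 + 0·2^2 + 1·2^3 = 11.
Error is at bit position 11.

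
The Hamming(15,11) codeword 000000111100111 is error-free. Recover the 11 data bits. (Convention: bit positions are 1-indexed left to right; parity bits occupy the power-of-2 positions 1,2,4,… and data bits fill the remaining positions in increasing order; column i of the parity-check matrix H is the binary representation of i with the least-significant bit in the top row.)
Parity bits occupy power-of-2 positions; data bits are at positions {3,5,6,7,9,10,11,12,13,14,15} (1-indexed).
Extract: c[3]=0 c[5]=0 c[6]=0 c[7]=1 c[9]=1 c[10]=1 c[11]=0 c[12]=0 c[13]=1 c[14]=1 c[15]=1
Data = 00011100111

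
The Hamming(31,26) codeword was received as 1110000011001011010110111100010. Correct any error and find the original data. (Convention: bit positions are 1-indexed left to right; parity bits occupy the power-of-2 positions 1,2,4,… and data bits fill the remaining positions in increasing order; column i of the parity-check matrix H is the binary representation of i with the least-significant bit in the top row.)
Syndrome s = H · r^T (mod 2), r = 1110000011001011010110111100010:
  s[0] = (1010101010101010101010101010101)·(1110000011001011010110111100010) mod 2 = 1+0+1+0+0+0+0+0+1+0+0+0+1+0+1+0+0+0+0+0+1+0+1+0+1+0+0+0+0+0+0 mod 2 = 0
  s[1] = (0110011001100110011001100110011)·(1110000011001011010110111100010) mod 2 = 0+1+1+0+0+0+0+0+0+1+0+0+0+0+1+0+0+1+0+0+0+0+1+0+0+1+0+0+0+1+0 mod 2 = 0
  s[2] = (0001111000011110000111100001111)·(1110000011001011010110111100010) mod 2 = 0+0+0+0+0+0+0+0+0+0+0+0+1+0+1+0+0+0+0+1+1+0+1+0+0+0+0+0+0+1+0 mod 2 = 0
  s[3] = (0000000111111110000000011111111)·(1110000011001011010110111100010) mod 2 = 0+0+0+0+0+0+0+0+1+1+0+0+1+0+1+0+0+0+0+0+0+0+0+1+1+1+0+0+0+1+0 mod 2 = 0
  s[4] = (0000000000000001111111111111111)·(1110000011001011010110111100010) mod 2 = 0+0+0+0+0+0+0+0+0+0+0+0+0+0+0+1+0+1+0+1+1+0+1+1+1+1+0+0+0+1+0 mod 2 = 1
Syndrome = 00001
Column 16 of H equals this syndrome → error at bit 16 (1-indexed).
Flip bit 16: 1110000011001011010110111100010 → 1110000011001010010110111100010
Extract data bits at positions {3,5,6,7,9,10,11,12,13,14,15,17,18,19,20,21,22,23,24,25,26,27,28,29,30,31}: 10001100101010110111100010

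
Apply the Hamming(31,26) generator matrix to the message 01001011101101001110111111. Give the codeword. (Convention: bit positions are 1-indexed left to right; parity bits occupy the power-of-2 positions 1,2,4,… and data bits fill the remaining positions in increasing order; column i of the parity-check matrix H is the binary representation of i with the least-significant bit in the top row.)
Codeword c = d · G (mod 2), d = 01001011101101001110111111:
  c[0] = d·G[:,0] = (01001011101101001110111111)·(11011010101101010101010101) mod 2 = 0+1+0+0+1+0+1+0+1+0+1+1+0+1+0+0+0+1+0+0+0+1+0+1+0+1 mod 2 = 1
  c[1] = d·G[:,1] = (01001011101101001110111111)·(10110110011011001100110011) mod 2 = 0+0+0+0+0+0+1+0+0+0+1+0+0+1+0+0+1+1+0+0+1+1+0+0+1+1 mod 2 = 1
  c[2] = d·G[:,2] = (01001011101101001110111111)·(10000000000000000000000000) mod 2 = 0+0+0+0+0+0+0+0+0+0+0+0+0+0+0+0+0+0+0+0+0+0+0+0+0+0 mod 2 = 0
  c[3] = d·G[:,3] = (01001011101101001110111111)·(01110001111000111100001111) mod 2 = 0+1+0+0+0+0+0+1+1+0+1+0+0+0+0+0+1+1+0+0+0+0+1+1+1+1 mod 2 = 0
  c[4] = d·G[:,4] = (01001011101101001110111111)·(01000000000000000000000000) mod 2 = 0+1+0+0+0+0+0+0+0+0+0+0+0+0+0+0+0+0+0+0+0+0+0+0+0+0 mod 2 = 1
  c[5] = d·G[:,5] = (01001011101101001110111111)·(00100000000000000000000000) mod 2 = 0+0+0+0+0+0+0+0+0+0+0+0+0+0+0+0+0+0+0+0+0+0+0+0+0+0 mod 2 = 0
  c[6] = d·G[:,6] = (01001011101101001110111111)·(00010000000000000000000000) mod 2 = 0+0+0+0+0+0+0+0+0+0+0+0+0+0+0+0+0+0+0+0+0+0+0+0+0+0 mod 2 = 0
  c[7] = d·G[:,7] = (01001011101101001110111111)·(00001111111000000011111111) mod 2 = 0+0+0+0+1+0+1+1+1+0+1+0+0+0+0+0+0+0+1+0+1+1+1+1+1+1 mod 2 = 0
  c[8] = d·G[:,8] = (01001011101101001110111111)·(00001000000000000000000000) mod 2 = 0+0+0+0+1+0+0+0+0+0+0+0+0+0+0+0+0+0+0+0+0+0+0+0+0+0 mod 2 = 1
  c[9] = d·G[:,9] = (01001011101101001110111111)·(00000100000000000000000000) mod 2 = 0+0+0+0+0+0+0+0+0+0+0+0+0+0+0+0+0+0+0+0+0+0+0+0+0+0 mod 2 = 0
  c[10] = d·G[:,10] = (01001011101101001110111111)·(00000010000000000000000000) mod 2 = 0+0+0+0+0+0+1+0+0+0+0+0+0+0+0+0+0+0+0+0+0+0+0+0+0+0 mod 2 = 1
  c[11] = d·G[:,11] = (01001011101101001110111111)·(00000001000000000000000000) mod 2 = 0+0+0+0+0+0+0+1+0+0+0+0+0+0+0+0+0+0+0+0+0+0+0+0+0+0 mod 2 = 1
  c[12] = d·G[:,12] = (01001011101101001110111111)·(00000000100000000000000000) mod 2 = 0+0+0+0+0+0+0+0+1+0+0+0+0+0+0+0+0+0+0+0+0+0+0+0+0+0 mod 2 = 1
  c[13] = d·G[:,13] = (01001011101101001110111111)·(00000000010000000000000000) mod 2 = 0+0+0+0+0+0+0+0+0+0+0+0+0+0+0+0+0+0+0+0+0+0+0+0+0+0 mod 2 = 0
  c[14] = d·G[:,14] = (01001011101101001110111111)·(00000000001000000000000000) mod 2 = 0+0+0+0+0+0+0+0+0+0+1+0+0+0+0+0+0+0+0+0+0+0+0+0+0+0 mod 2 = 1
  c[15] = d·G[:,15] = (01001011101101001110111111)·(00000000000111111111111111) mod 2 = 0+0+0+0+0+0+0+0+0+0+0+1+0+1+0+0+1+1+1+0+1+1+1+1+1+1 mod 2 = 1
  c[16] = d·G[:,16] = (01001011101101001110111111)·(00000000000100000000000000) mod 2 = 0+0+0+0+0+0+0+0+0+0+0+1+0+0+0+0+0+0+0+0+0+0+0+0+0+0 mod 2 = 1
  c[17] = d·G[:,17] = (01001011101101001110111111)·(00000000000010000000000000) mod 2 = 0+0+0+0+0+0+0+0+0+0+0+0+0+0+0+0+0+0+0+0+0+0+0+0+0+0 mod 2 = 0
  c[18] = d·G[:,18] = (01001011101101001110111111)·(00000000000001000000000000) mod 2 = 0+0+0+0+0+0+0+0+0+0+0+0+0+1+0+0+0+0+0+0+0+0+0+0+0+0 mod 2 = 1
  c[19] = d·G[:,19] = (01001011101101001110111111)·(00000000000000100000000000) mod 2 = 0+0+0+0+0+0+0+0+0+0+0+0+0+0+0+0+0+0+0+0+0+0+0+0+0+0 mod 2 = 0
  c[20] = d·G[:,20] = (01001011101101001110111111)·(00000000000000010000000000) mod 2 = 0+0+0+0+0+0+0+0+0+0+0+0+0+0+0+0+0+0+0+0+0+0+0+0+0+0 mod 2 = 0
  c[21] = d·G[:,21] = (01001011101101001110111111)·(00000000000000001000000000) mod 2 = 0+0+0+0+0+0+0+0+0+0+0+0+0+0+0+0+1+0+0+0+0+0+0+0+0+0 mod 2 = 1
  c[22] = d·G[:,22] = (01001011101101001110111111)·(00000000000000000100000000) mod 2 = 0+0+0+0+0+0+0+0+0+0+0+0+0+0+0+0+0+1+0+0+0+0+0+0+0+0 mod 2 = 1
  c[23] = d·G[:,23] = (01001011101101001110111111)·(00000000000000000010000000) mod 2 = 0+0+0+0+0+0+0+0+0+0+0+0+0+0+0+0+0+0+1+0+0+0+0+0+0+0 mod 2 = 1
  c[24] = d·G[:,24] = (01001011101101001110111111)·(00000000000000000001000000) mod 2 = 0+0+0+0+0+0+0+0+0+0+0+0+0+0+0+0+0+0+0+0+0+0+0+0+0+0 mod 2 = 0
  c[25] = d·G[:,25] = (01001011101101001110111111)·(00000000000000000000100000) mod 2 = 0+0+0+0+0+0+0+0+0+0+0+0+0+0+0+0+0+0+0+0+1+0+0+0+0+0 mod 2 = 1
  c[26] = d·G[:,26] = (01001011101101001110111111)·(00000000000000000000010000) mod 2 = 0+0+0+0+0+0+0+0+0+0+0+0+0+0+0+0+0+0+0+0+0+1+0+0+0+0 mod 2 = 1
  c[27] = d·G[:,27] = (01001011101101001110111111)·(00000000000000000000001000) mod 2 = 0+0+0+0+0+0+0+0+0+0+0+0+0+0+0+0+0+0+0+0+0+0+1+0+0+0 mod 2 = 1
  c[28] = d·G[:,28] = (01001011101101001110111111)·(00000000000000000000000100) mod 2 = 0+0+0+0+0+0+0+0+0+0+0+0+0+0+0+0+0+0+0+0+0+0+0+1+0+0 mod 2 = 1
  c[29] = d·G[:,29] = (01001011101101001110111111)·(00000000000000000000000010) mod 2 = 0+0+0+0+0+0+0+0+0+0+0+0+0+0+0+0+0+0+0+0+0+0+0+0+1+0 mod 2 = 1
  c[30] = d·G[:,30] = (01001011101101001110111111)·(00000000000000000000000001) mod 2 = 0+0+0+0+0+0+0+0+0+0+0+0+0+0+0+0+0+0+0+0+0+0+0+0+0+1 mod 2 = 1
Codeword = 1100100010111011101001110111111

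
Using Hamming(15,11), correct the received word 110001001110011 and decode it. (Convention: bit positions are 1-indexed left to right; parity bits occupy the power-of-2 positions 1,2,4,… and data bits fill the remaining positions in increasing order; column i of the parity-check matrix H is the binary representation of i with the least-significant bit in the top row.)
Syndrome s = H · r^T (mod 2), r = 110001001110011:
  s[0] = (101010101010101)·(110001001110011) mod 2 = 1+0+0+0+0+0+0+0+1+0+1+0+0+0+1 mod 2 = 0
  s[1] = (011001100110011)·(110001001110011) mod 2 = 0+1+0+0+0+1+0+0+0+1+1+0+0+1+1 mod 2 = 0
  s[2] = (000111100001111)·(110001001110011) mod 2 = 0+0+0+0+0+1+0+0+0+0+0+0+0+1+1 mod 2 = 1
  s[3] = (000000011111111)·(110001001110011) mod 2 = 0+0+0+0+0+0+0+0+1+1+1+0+0+1+1 mod 2 = 1
Syndrome = 0011
Column 12 of H equals this syndrome → error at bit 12 (1-indexed).
Flip bit 12: 110001001110011 → 110001001111011
Extract data bits at positions {3,5,6,7,9,10,11,12,13,14,15}: 00101111011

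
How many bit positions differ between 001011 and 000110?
XOR = 001101, count of 1s = 3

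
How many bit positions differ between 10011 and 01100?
XOR = 11111, count of 1s = 5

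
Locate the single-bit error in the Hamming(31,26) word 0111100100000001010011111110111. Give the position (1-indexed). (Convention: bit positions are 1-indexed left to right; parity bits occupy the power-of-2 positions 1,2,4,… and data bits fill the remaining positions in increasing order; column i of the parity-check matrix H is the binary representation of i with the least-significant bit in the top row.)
Syndrome s = H · r^T (mod 2), r = 0111100100000001010011111110111:
  s[0] = (1010101010101010101010101010101)·(0111100100000001010011111110111) mod 2 = 0+0+1+0+1+0+0+0+0+0+0+0+0+0+0+0+0+0+0+0+1+0+1+0+1+0+1+0+1+0+1 mod 2 = 0
  s[1] = (0110011001100110011001100110011)·(0111100100000001010011111110111) mod 2 = 0+1+1+0+0+0+0+0+0+0+0+0+0+0+0+0+0+1+0+0+0+1+1+0+0+1+1+0+0+1+1 mod 2 = 1
  s[2] = (0001111000011110000111100001111)·(0111100100000001010011111110111) mod 2 = 0+0+0+1+1+0+0+0+0+0+0+0+0+0+0+0+0+0+0+0+1+1+1+0+0+0+0+0+1+1+1 mod 2 = 0
  s[3] = (0000000111111110000000011111111)·(0111100100000001010011111110111) mod 2 = 0+0+0+0+0+0+0+1+0+0+0+0+0+0+0+0+0+0+0+0+0+0+0+1+1+1+1+0+1+1+1 mod 2 = 0
  s[4] = (0000000000000001111111111111111)·(0111100100000001010011111110111) mod 2 = 0+0+0+0+0+0+0+0+0+0+0+0+0+0+0+1+0+1+0+0+1+1+1+1+1+1+1+0+1+1+1 mod 2 = 0
Syndrome = 01000
Column i of H is the binary representation of i, so the syndrome is the binary index of the flipped bit.
Read s = 01000 with s[0] as LSB: 0·2^0 + 1·2^1 + 0·2^2 + 0·2^3 + 0·2^4 = 2.
Error is at bit position 2.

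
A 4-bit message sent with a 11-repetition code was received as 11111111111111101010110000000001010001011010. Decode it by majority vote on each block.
Split into 11-bit blocks and majority-vote each:
  block 1 = 11111111111: 11 ones, 0 zeros → 1
  block 2 = 11110101011: 8 ones, 3 zeros → 1
  block 3 = 00000000010: 1 ones, 10 zeros → 0
  block 4 = 10001011010: 5 ones, 6 zeros → 0
Decoded = 1100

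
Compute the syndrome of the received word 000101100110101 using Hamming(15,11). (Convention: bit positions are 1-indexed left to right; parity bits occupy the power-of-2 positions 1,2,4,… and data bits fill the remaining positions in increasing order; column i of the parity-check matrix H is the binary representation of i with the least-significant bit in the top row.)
Syndrome s = H · r^T (mod 2), r = 000101100110101:
  s[0] = (101010101010101)·(000101100110101) mod 2 = 0+0+0+0+0+0+1+0+0+0+1+0+1+0+1 mod 2 = 0
  s[1] = (011001100110011)·(000101100110101) mod 2 = 0+0+0+0+0+1+1+0+0+1+1+0+0+0+1 mod 2 = 1
  s[2] = (000111100001111)·(000101100110101) mod 2 = 0+0+0+1+0+1+1+0+0+0+0+0+1+0+1 mod 2 = 1
  s[3] = (000000011111111)·(000101100110101) mod 2 = 0+0+0+0+0+0+0+0+0+1+1+0+1+0+1 mod 2 = 0
Syndrome = 0110
Non-zero syndrome: error at position 6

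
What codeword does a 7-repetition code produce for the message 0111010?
Repeat each bit 7× and concatenate:
0→0000000  1→1111111  1→1111111  1→1111111  0→0000000  1→1111111  0→0000000
Codeword = 0000000111111111111111111111000000011111110000000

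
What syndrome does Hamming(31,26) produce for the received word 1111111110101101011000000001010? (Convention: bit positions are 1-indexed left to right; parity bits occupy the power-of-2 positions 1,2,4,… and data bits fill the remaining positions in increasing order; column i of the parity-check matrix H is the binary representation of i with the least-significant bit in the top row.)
Syndrome s = H · r^T (mod 2), r = 1111111110101101011000000001010:
  s[0] = (1010101010101010101010101010101)·(1111111110101101011000000001010) mod 2 = 1+0+1+0+1+0+1+0+1+0+1+0+1+0+0+0+0+0+1+0+0+0+0+0+0+0+0+0+0+0+0 mod 2 = 0
  s[1] = (0110011001100110011001100110011)·(1111111110101101011000000001010) mod 2 = 0+1+1+0+0+1+1+0+0+0+1+0+0+1+0+0+0+1+1+0+0+0+0+0+0+0+0+0+0+1+0 mod 2 = 1
  s[2] = (0001111000011110000111100001111)·(1111111110101101011000000001010) mod 2 = 0+0+0+1+1+1+1+0+0+0+0+0+1+1+0+0+0+0+0+0+0+0+0+0+0+0+0+1+0+1+0 mod 2 = 0
  s[3] = (0000000111111110000000011111111)·(1111111110101101011000000001010) mod 2 = 0+0+0+0+0+0+0+1+1+0+1+0+1+1+0+0+0+0+0+0+0+0+0+0+0+0+0+1+0+1+0 mod 2 = 1
  s[4] = (0000000000000001111111111111111)·(1111111110101101011000000001010) mod 2 = 0+0+0+0+0+0+0+0+0+0+0+0+0+0+0+1+0+1+1+0+0+0+0+0+0+0+0+1+0+1+0 mod 2 = 1
Syndrome = 01011
Non-zero syndrome: error at position 26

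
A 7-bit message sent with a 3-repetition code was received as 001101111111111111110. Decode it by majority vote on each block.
Split into 3-bit blocks and majority-vote each:
  block 1 = 001: 1 ones, 2 zeros → 0
  block 2 = 101: 2 ones, 1 zeros → 1
  block 3 = 111: 3 ones, 0 zeros → 1
  block 4 = 111: 3 ones, 0 zeros → 1
  block 5 = 111: 3 ones, 0 zeros → 1
  block 6 = 111: 3 ones, 0 zeros → 1
  block 7 = 110: 2 ones, 1 zeros → 1
Decoded = 0111111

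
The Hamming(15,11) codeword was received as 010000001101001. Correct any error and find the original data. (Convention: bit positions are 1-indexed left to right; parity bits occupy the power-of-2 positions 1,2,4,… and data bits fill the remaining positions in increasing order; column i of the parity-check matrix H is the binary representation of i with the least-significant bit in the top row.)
Syndrome s = H · r^T (mod 2), r = 010000001101001:
  s[0] = (101010101010101)·(010000001101001) mod 2 = 0+0+0+0+0+0+0+0+1+0+0+0+0+0+1 mod 2 = 0
  s[1] = (011001100110011)·(010000001101001) mod 2 = 0+1+0+0+0+0+0+0+0+1+0+0+0+0+1 mod 2 = 1
  s[2] = (000111100001111)·(010000001101001) mod 2 = 0+0+0+0+0+0+0+0+0+0+0+1+0+0+1 mod 2 = 0
  s[3] = (000000011111111)·(010000001101001) mod 2 = 0+0+0+0+0+0+0+0+1+1+0+1+0+0+1 mod 2 = 0
Syndrome = 0100
Column 2 of H equals this syndrome → error at bit 2 (1-indexed).
Flip bit 2: 010000001101001 → 000000001101001
Extract data bits at positions {3,5,6,7,9,10,11,12,13,14,15}: 00001101001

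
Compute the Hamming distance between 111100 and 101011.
XOR = 010111, count of 1s = 4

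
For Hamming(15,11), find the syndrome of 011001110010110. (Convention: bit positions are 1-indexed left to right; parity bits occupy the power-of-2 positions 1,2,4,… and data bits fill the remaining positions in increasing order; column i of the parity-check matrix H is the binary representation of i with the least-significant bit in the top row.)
Syndrome s = H · r^T (mod 2), r = 011001110010110:
  s[0] = (101010101010101)·(011001110010110) mod 2 = 0+0+1+0+0+0+1+0+0+0+1+0+1+0+0 mod 2 = 0
  s[1] = (011001100110011)·(011001110010110) mod 2 = 0+1+1+0+0+1+1+0+0+0+1+0+0+1+0 mod 2 = 0
  s[2] = (000111100001111)·(011001110010110) mod 2 = 0+0+0+0+0+1+1+0+0+0+0+0+1+1+0 mod 2 = 0
  s[3] = (000000011111111)·(011001110010110) mod 2 = 0+0+0+0+0+0+0+1+0+0+1+0+1+1+0 mod 2 = 0
Syndrome = 0000
s = 0: no error detected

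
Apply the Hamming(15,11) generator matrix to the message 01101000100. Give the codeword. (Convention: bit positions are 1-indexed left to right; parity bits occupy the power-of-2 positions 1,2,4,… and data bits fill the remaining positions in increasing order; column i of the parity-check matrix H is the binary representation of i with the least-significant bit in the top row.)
Codeword c = d · G (mod 2), d = 01101000100:
  c[0] = d·G[:,0] = (01101000100)·(11011010101) mod 2 = 0+1+0+0+1+0+0+0+1+0+0 mod 2 = 1
  c[1] = d·G[:,1] = (01101000100)·(10110110011) mod 2 = 0+0+1+0+0+0+0+0+0+0+0 mod 2 = 1
  c[2] = d·G[:,2] = (01101000100)·(10000000000) mod 2 = 0+0+0+0+0+0+0+0+0+0+0 mod 2 = 0
  c[3] = d·G[:,3] = (01101000100)·(01110001111) mod 2 = 0+1+1+0+0+0+0+0+1+0+0 mod 2 = 1
  c[4] = d·G[:,4] = (01101000100)·(01000000000) mod 2 = 0+1+0+0+0+0+0+0+0+0+0 mod 2 = 1
  c[5] = d·G[:,5] = (01101000100)·(00100000000) mod 2 = 0+0+1+0+0+0+0+0+0+0+0 mod 2 = 1
  c[6] = d·G[:,6] = (01101000100)·(00010000000) mod 2 = 0+0+0+0+0+0+0+0+0+0+0 mod 2 = 0
  c[7] = d·G[:,7] = (01101000100)·(00001111111) mod 2 = 0+0+0+0+1+0+0+0+1+0+0 mod 2 = 0
  c[8] = d·G[:,8] = (01101000100)·(00001000000) mod 2 = 0+0+0+0+1+0+0+0+0+0+0 mod 2 = 1
  c[9] = d·G[:,9] = (01101000100)·(00000100000) mod 2 = 0+0+0+0+0+0+0+0+0+0+0 mod 2 = 0
  c[10] = d·G[:,10] = (01101000100)·(00000010000) mod 2 = 0+0+0+0+0+0+0+0+0+0+0 mod 2 = 0
  c[11] = d·G[:,11] = (01101000100)·(00000001000) mod 2 = 0+0+0+0+0+0+0+0+0+0+0 mod 2 = 0
  c[12] = d·G[:,12] = (01101000100)·(00000000100) mod 2 = 0+0+0+0+0+0+0+0+1+0+0 mod 2 = 1
  c[13] = d·G[:,13] = (01101000100)·(00000000010) mod 2 = 0+0+0+0+0+0+0+0+0+0+0 mod 2 = 0
  c[14] = d·G[:,14] = (01101000100)·(00000000001) mod 2 = 0+0+0+0+0+0+0+0+0+0+0 mod 2 = 0
Codeword = 110111001000100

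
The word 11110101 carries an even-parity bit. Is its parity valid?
Sum of all bits: 1+1+1+1+0+1+0+1 = 6; 6 mod 2 = 0. Result is 0 → valid parity.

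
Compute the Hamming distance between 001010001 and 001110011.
XOR = 000100010, count of 1s = 2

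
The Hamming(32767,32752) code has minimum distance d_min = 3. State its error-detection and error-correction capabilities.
Detection only: up to d_min − 1 = 2 errors.
Correction: up to ⌊(d_min − 1)/2⌋ = ⌊2/2⌋ = 1 errors.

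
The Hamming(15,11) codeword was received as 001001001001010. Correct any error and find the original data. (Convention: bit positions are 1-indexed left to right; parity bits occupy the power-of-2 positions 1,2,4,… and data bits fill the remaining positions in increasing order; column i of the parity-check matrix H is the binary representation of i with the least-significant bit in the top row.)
Syndrome s = H · r^T (mod 2), r = 001001001001010:
  s[0] = (101010101010101)·(001001001001010) mod 2 = 0+0+1+0+0+0+0+0+1+0+0+0+0+0+0 mod 2 = 0
  s[1] = (011001100110011)·(001001001001010) mod 2 = 0+0+1+0+0+1+0+0+0+0+0+0+0+1+0 mod 2 = 1
  s[2] = (000111100001111)·(001001001001010) mod 2 = 0+0+0+0+0+1+0+0+0+0+0+1+0+1+0 mod 2 = 1
  s[3] = (000000011111111)·(001001001001010) mod 2 = 0+0+0+0+0+0+0+0+1+0+0+1+0+1+0 mod 2 = 1
Syndrome = 0111
Column 14 of H equals this syndrome → error at bit 14 (1-indexed).
Flip bit 14: 001001001001010 → 001001001001000
Extract data bits at positions {3,5,6,7,9,10,11,12,13,14,15}: 10101001000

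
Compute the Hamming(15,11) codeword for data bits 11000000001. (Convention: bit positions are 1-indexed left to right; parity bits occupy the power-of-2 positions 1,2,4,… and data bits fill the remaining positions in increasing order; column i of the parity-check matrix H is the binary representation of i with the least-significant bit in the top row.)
Codeword c = d · G (mod 2), d = 11000000001:
  c[0] = d·G[:,0] = (11000000001)·(11011010101) mod 2 = 1+1+0+0+0+0+0+0+0+0+1 mod 2 = 1
  c[1] = d·G[:,1] = (11000000001)·(10110110011) mod 2 = 1+0+0+0+0+0+0+0+0+0+1 mod 2 = 0
  c[2] = d·G[:,2] = (11000000001)·(10000000000) mod 2 = 1+0+0+0+0+0+0+0+0+0+0 mod 2 = 1
  c[3] = d·G[:,3] = (11000000001)·(01110001111) mod 2 = 0+1+0+0+0+0+0+0+0+0+1 mod 2 = 0
  c[4] = d·G[:,4] = (11000000001)·(01000000000) mod 2 = 0+1+0+0+0+0+0+0+0+0+0 mod 2 = 1
  c[5] = d·G[:,5] = (11000000001)·(00100000000) mod 2 = 0+0+0+0+0+0+0+0+0+0+0 mod 2 = 0
  c[6] = d·G[:,6] = (11000000001)·(00010000000) mod 2 = 0+0+0+0+0+0+0+0+0+0+0 mod 2 = 0
  c[7] = d·G[:,7] = (11000000001)·(00001111111) mod 2 = 0+0+0+0+0+0+0+0+0+0+1 mod 2 = 1
  c[8] = d·G[:,8] = (11000000001)·(00001000000) mod 2 = 0+0+0+0+0+0+0+0+0+0+0 mod 2 = 0
  c[9] = d·G[:,9] = (11000000001)·(00000100000) mod 2 = 0+0+0+0+0+0+0+0+0+0+0 mod 2 = 0
  c[10] = d·G[:,10] = (11000000001)·(00000010000) mod 2 = 0+0+0+0+0+0+0+0+0+0+0 mod 2 = 0
  c[11] = d·G[:,11] = (11000000001)·(00000001000) mod 2 = 0+0+0+0+0+0+0+0+0+0+0 mod 2 = 0
  c[12] = d·G[:,12] = (11000000001)·(00000000100) mod 2 = 0+0+0+0+0+0+0+0+0+0+0 mod 2 = 0
  c[13] = d·G[:,13] = (11000000001)·(00000000010) mod 2 = 0+0+0+0+0+0+0+0+0+0+0 mod 2 = 0
  c[14] = d·G[:,14] = (11000000001)·(00000000001) mod 2 = 0+0+0+0+0+0+0+0+0+0+1 mod 2 = 1
Codeword = 101010010000001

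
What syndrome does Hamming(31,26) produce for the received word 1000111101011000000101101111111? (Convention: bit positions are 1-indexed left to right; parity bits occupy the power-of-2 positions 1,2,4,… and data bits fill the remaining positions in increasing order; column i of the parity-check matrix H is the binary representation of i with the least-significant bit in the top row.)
Syndrome s = H · r^T (mod 2), r = 1000111101011000000101101111111:
  s[0] = (1010101010101010101010101010101)·(1000111101011000000101101111111) mod 2 = 1+0+0+0+1+0+1+0+0+0+0+0+1+0+0+0+0+0+0+0+0+0+1+0+1+0+1+0+1+0+1 mod 2 = 1
  s[1] = (0110011001100110011001100110011)·(1000111101011000000101101111111) mod 2 = 0+0+0+0+0+1+1+0+0+1+0+0+0+0+0+0+0+0+0+0+0+1+1+0+0+1+1+0+0+1+1 mod 2 = 1
  s[2] = (0001111000011110000111100001111)·(1000111101011000000101101111111) mod 2 = 0+0+0+0+1+1+1+0+0+0+0+1+1+0+0+0+0+0+0+1+0+1+1+0+0+0+0+1+1+1+1 mod 2 = 0
  s[3] = (0000000111111110000000011111111)·(1000111101011000000101101111111) mod 2 = 0+0+0+0+0+0+0+1+0+1+0+1+1+0+0+0+0+0+0+0+0+0+0+0+1+1+1+1+1+1+1 mod 2 = 1
  s[4] = (0000000000000001111111111111111)·(1000111101011000000101101111111) mod 2 = 0+0+0+0+0+0+0+0+0+0+0+0+0+0+0+0+0+0+0+1+0+1+1+0+1+1+1+1+1+1+1 mod 2 = 0
Syndrome = 11010
Non-zero syndrome: error at position 11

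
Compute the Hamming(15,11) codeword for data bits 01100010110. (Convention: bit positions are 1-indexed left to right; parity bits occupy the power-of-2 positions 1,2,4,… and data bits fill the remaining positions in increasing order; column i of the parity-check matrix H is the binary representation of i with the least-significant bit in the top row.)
Codeword c = d · G (mod 2), d = 01100010110:
  c[0] = d·G[:,0] = (01100010110)·(11011010101) mod 2 = 0+1+0+0+0+0+1+0+1+0+0 mod 2 = 1
  c[1] = d·G[:,1] = (01100010110)·(10110110011) mod 2 = 0+0+1+0+0+0+1+0+0+1+0 mod 2 = 1
  c[2] = d·G[:,2] = (01100010110)·(10000000000) mod 2 = 0+0+0+0+0+0+0+0+0+0+0 mod 2 = 0
  c[3] = d·G[:,3] = (01100010110)·(01110001111) mod 2 = 0+1+1+0+0+0+0+0+1+1+0 mod 2 = 0
  c[4] = d·G[:,4] = (01100010110)·(01000000000) mod 2 = 0+1+0+0+0+0+0+0+0+0+0 mod 2 = 1
  c[5] = d·G[:,5] = (01100010110)·(00100000000) mod 2 = 0+0+1+0+0+0+0+0+0+0+0 mod 2 = 1
  c[6] = d·G[:,6] = (01100010110)·(00010000000) mod 2 = 0+0+0+0+0+0+0+0+0+0+0 mod 2 = 0
  c[7] = d·G[:,7] = (01100010110)·(00001111111) mod 2 = 0+0+0+0+0+0+1+0+1+1+0 mod 2 = 1
  c[8] = d·G[:,8] = (01100010110)·(00001000000) mod 2 = 0+0+0+0+0+0+0+0+0+0+0 mod 2 = 0
  c[9] = d·G[:,9] = (01100010110)·(00000100000) mod 2 = 0+0+0+0+0+0+0+0+0+0+0 mod 2 = 0
  c[10] = d·G[:,10] = (01100010110)·(00000010000) mod 2 = 0+0+0+0+0+0+1+0+0+0+0 mod 2 = 1
  c[11] = d·G[:,11] = (01100010110)·(00000001000) mod 2 = 0+0+0+0+0+0+0+0+0+0+0 mod 2 = 0
  c[12] = d·G[:,12] = (01100010110)·(00000000100) mod 2 = 0+0+0+0+0+0+0+0+1+0+0 mod 2 = 1
  c[13] = d·G[:,13] = (01100010110)·(00000000010) mod 2 = 0+0+0+0+0+0+0+0+0+1+0 mod 2 = 1
  c[14] = d·G[:,14] = (01100010110)·(00000000001) mod 2 = 0+0+0+0+0+0+0+0+0+0+0 mod 2 = 0
Codeword = 110011010010110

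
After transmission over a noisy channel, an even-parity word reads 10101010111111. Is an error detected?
Sum of received bits: 1+0+1+0+1+0+1+0+1+1+1+1+1+1 = 10; 10 mod 2 = 0. Result is 0 → no error detected.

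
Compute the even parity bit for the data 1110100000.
Sum of data bits: 1+1+1+0+1+0+0+0+0+0 = 4.
4 mod 2 = 0, so parity bit = 0.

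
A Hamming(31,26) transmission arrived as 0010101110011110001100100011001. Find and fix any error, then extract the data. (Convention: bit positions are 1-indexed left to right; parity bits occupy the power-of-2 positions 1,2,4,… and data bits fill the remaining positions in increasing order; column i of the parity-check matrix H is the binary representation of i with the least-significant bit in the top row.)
Syndrome s = H · r^T (mod 2), r = 0010101110011110001100100011001:
  s[0] = (1010101010101010101010101010101)·(0010101110011110001100100011001) mod 2 = 0+0+1+0+1+0+1+0+1+0+0+0+1+0+1+0+0+0+1+0+0+0+1+0+0+0+1+0+0+0+1 mod 2 = 0
  s[1] = (0110011001100110011001100110011)·(0010101110011110001100100011001) mod 2 = 0+0+1+0+0+0+1+0+0+0+0+0+0+1+1+0+0+0+1+0+0+0+1+0+0+0+1+0+0+0+1 mod 2 = 0
  s[2] = (0001111000011110000111100001111)·(0010101110011110001100100011001) mod 2 = 0+0+0+0+1+0+1+0+0+0+0+1+1+1+1+0+0+0+0+1+0+0+1+0+0+0+0+1+0+0+1 mod 2 = 0
  s[3] = (0000000111111110000000011111111)·(0010101110011110001100100011001) mod 2 = 0+0+0+0+0+0+0+1+1+0+0+1+1+1+1+0+0+0+0+0+0+0+0+0+0+0+1+1+0+0+1 mod 2 = 1
  s[4] = (0000000000000001111111111111111)·(0010101110011110001100100011001) mod 2 = 0+0+0+0+0+0+0+0+0+0+0+0+0+0+0+0+0+0+1+1+0+0+1+0+0+0+1+1+0+0+1 mod 2 = 0
Syndrome = 00010
Column 8 of H equals this syndrome → error at bit 8 (1-indexed).
Flip bit 8: 0010101110011110001100100011001 → 0010101010011110001100100011001
Extract data bits at positions {3,5,6,7,9,10,11,12,13,14,15,17,18,19,20,21,22,23,24,25,26,27,28,29,30,31}: 11011001111001100100011001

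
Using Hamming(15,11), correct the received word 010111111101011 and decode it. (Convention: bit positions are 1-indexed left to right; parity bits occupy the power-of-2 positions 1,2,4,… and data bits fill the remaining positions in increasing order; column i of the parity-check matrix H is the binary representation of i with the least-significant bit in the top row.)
Syndrome s = H · r^T (mod 2), r = 010111111101011:
  s[0] = (101010101010101)·(010111111101011) mod 2 = 0+0+0+0+1+0+1+0+1+0+0+0+0+0+1 mod 2 = 0
  s[1] = (011001100110011)·(010111111101011) mod 2 = 0+1+0+0+0+1+1+0+0+1+0+0+0+1+1 mod 2 = 0
  s[2] = (000111100001111)·(010111111101011) mod 2 = 0+0+0+1+1+1+1+0+0+0+0+1+0+1+1 mod 2 = 1
  s[3] = (000000011111111)·(010111111101011) mod 2 = 0+0+0+0+0+0+0+1+1+1+0+1+0+1+1 mod 2 = 0
Syndrome = 0010
Column 4 of H equals this syndrome → error at bit 4 (1-indexed).
Flip bit 4: 010111111101011 → 010011111101011
Extract data bits at positions {3,5,6,7,9,10,11,12,13,14,15}: 01111101011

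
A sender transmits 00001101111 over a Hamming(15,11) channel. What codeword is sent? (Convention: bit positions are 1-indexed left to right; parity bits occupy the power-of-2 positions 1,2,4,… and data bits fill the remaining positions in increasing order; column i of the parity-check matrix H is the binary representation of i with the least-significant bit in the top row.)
Codeword c = d · G (mod 2), d = 00001101111:
  c[0] = d·G[:,0] = (00001101111)·(11011010101) mod 2 = 0+0+0+0+1+0+0+0+1+0+1 mod 2 = 1
  c[1] = d·G[:,1] = (00001101111)·(10110110011) mod 2 = 0+0+0+0+0+1+0+0+0+1+1 mod 2 = 1
  c[2] = d·G[:,2] = (00001101111)·(10000000000) mod 2 = 0+0+0+0+0+0+0+0+0+0+0 mod 2 = 0
  c[3] = d·G[:,3] = (00001101111)·(01110001111) mod 2 = 0+0+0+0+0+0+0+1+1+1+1 mod 2 = 0
  c[4] = d·G[:,4] = (00001101111)·(01000000000) mod 2 = 0+0+0+0+0+0+0+0+0+0+0 mod 2 = 0
  c[5] = d·G[:,5] = (00001101111)·(00100000000) mod 2 = 0+0+0+0+0+0+0+0+0+0+0 mod 2 = 0
  c[6] = d·G[:,6] = (00001101111)·(00010000000) mod 2 = 0+0+0+0+0+0+0+0+0+0+0 mod 2 = 0
  c[7] = d·G[:,7] = (00001101111)·(00001111111) mod 2 = 0+0+0+0+1+1+0+1+1+1+1 mod 2 = 0
  c[8] = d·G[:,8] = (00001101111)·(00001000000) mod 2 = 0+0+0+0+1+0+0+0+0+0+0 mod 2 = 1
  c[9] = d·G[:,9] = (00001101111)·(00000100000) mod 2 = 0+0+0+0+0+1+0+0+0+0+0 mod 2 = 1
  c[10] = d·G[:,10] = (00001101111)·(00000010000) mod 2 = 0+0+0+0+0+0+0+0+0+0+0 mod 2 = 0
  c[11] = d·G[:,11] = (00001101111)·(00000001000) mod 2 = 0+0+0+0+0+0+0+1+0+0+0 mod 2 = 1
  c[12] = d·G[:,12] = (00001101111)·(00000000100) mod 2 = 0+0+0+0+0+0+0+0+1+0+0 mod 2 = 1
  c[13] = d·G[:,13] = (00001101111)·(00000000010) mod 2 = 0+0+0+0+0+0+0+0+0+1+0 mod 2 = 1
  c[14] = d·G[:,14] = (00001101111)·(00000000001) mod 2 = 0+0+0+0+0+0+0+0+0+0+1 mod 2 = 1
Codeword = 110000001101111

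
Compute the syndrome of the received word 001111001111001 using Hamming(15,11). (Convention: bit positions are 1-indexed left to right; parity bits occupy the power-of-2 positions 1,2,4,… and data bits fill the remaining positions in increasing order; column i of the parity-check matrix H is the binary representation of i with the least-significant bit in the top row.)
Syndrome s = H · r^T (mod 2), r = 001111001111001:
  s[0] = (101010101010101)·(001111001111001) mod 2 = 0+0+1+0+1+0+0+0+1+0+1+0+0+0+1 mod 2 = 1
  s[1] = (011001100110011)·(001111001111001) mod 2 = 0+0+1+0+0+1+0+0+0+1+1+0+0+0+1 mod 2 = 1
  s[2] = (000111100001111)·(001111001111001) mod 2 = 0+0+0+1+1+1+0+0+0+0+0+1+0+0+1 mod 2 = 1
  s[3] = (000000011111111)·(001111001111001) mod 2 = 0+0+0+0+0+0+0+0+1+1+1+1+0+0+1 mod 2 = 1
Syndrome = 1111
Non-zero syndrome: error at position 15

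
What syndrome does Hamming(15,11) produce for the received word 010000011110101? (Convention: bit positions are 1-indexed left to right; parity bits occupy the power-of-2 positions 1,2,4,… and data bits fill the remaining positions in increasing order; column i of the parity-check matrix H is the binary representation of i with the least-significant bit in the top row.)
Syndrome s = H · r^T (mod 2), r = 010000011110101:
  s[0] = (101010101010101)·(010000011110101) mod 2 = 0+0+0+0+0+0+0+0+1+0+1+0+1+0+1 mod 2 = 0
  s[1] = (011001100110011)·(010000011110101) mod 2 = 0+1+0+0+0+0+0+0+0+1+1+0+0+0+1 mod 2 = 0
  s[2] = (000111100001111)·(010000011110101) mod 2 = 0+0+0+0+0+0+0+0+0+0+0+0+1+0+1 mod 2 = 0
  s[3] = (000000011111111)·(010000011110101) mod 2 = 0+0+0+0+0+0+0+1+1+1+1+0+1+0+1 mod 2 = 0
Syndrome = 0000
s = 0: no error detected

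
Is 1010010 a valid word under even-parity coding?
Sum of all bits: 1+0+1+0+0+1+0 = 3; 3 mod 2 = 1. Result is 1 → parity error detected.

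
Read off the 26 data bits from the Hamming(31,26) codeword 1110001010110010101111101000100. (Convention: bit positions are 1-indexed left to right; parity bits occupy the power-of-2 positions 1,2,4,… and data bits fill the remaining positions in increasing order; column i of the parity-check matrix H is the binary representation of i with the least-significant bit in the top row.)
Parity bits occupy power-of-2 positions; data bits are at positions {3,5,6,7,9,10,11,12,13,14,15,17,18,19,20,21,22,23,24,25,26,27,28,29,30,31} (1-indexed).
Extract: c[3]=1 c[5]=0 c[6]=0 c[7]=1 c[9]=1 c[10]=0 c[11]=1 c[12]=1 c[13]=0 c[14]=0 c[15]=1 c[17]=1 c[18]=0 c[19]=1 c[20]=1 c[21]=1 c[22]=1 c[23]=1 c[24]=0 c[25]=1 c[26]=0 c[27]=0 c[28]=0 c[29]=1 c[30]=0 c[31]=0
Data = 10011011001101111101000100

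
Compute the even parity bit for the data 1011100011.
Sum of data bits: 1+0+1+1+1+0+0+0+1+1 = 6.
6 mod 2 = 0, so parity bit = 0.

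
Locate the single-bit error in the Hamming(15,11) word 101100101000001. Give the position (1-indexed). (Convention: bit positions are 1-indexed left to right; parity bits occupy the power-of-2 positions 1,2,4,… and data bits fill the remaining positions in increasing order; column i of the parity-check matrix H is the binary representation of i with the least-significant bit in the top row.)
Syndrome s = H · r^T (mod 2), r = 101100101000001:
  s[0] = (101010101010101)·(101100101000001) mod 2 = 1+0+1+0+0+0+1+0+1+0+0+0+0+0+1 mod 2 = 1
  s[1] = (011001100110011)·(101100101000001) mod 2 = 0+0+1+0+0+0+1+0+0+0+0+0+0+0+1 mod 2 = 1
  s[2] = (000111100001111)·(101100101000001) mod 2 = 0+0+0+1+0+0+1+0+0+0+0+0+0+0+1 mod 2 = 1
  s[3] = (000000011111111)·(101100101000001) mod 2 = 0+0+0+0+0+0+0+0+1+0+0+0+0+0+1 mod 2 = 0
Syndrome = 1110
Column i of H is the binary representation of i, so the syndrome is the binary index of the flipped bit.
Read s = 1110 with s[0] as LSB: 1·2^0 + 1·2^1 + 1·2^2 + 0·2^3 = 7.
Error is at bit position 7.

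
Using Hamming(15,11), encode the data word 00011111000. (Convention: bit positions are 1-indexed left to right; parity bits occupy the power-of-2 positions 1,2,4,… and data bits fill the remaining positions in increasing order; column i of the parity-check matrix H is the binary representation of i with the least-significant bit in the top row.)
Codeword c = d · G (mod 2), d = 00011111000:
  c[0] = d·G[:,0] = (00011111000)·(11011010101) mod 2 = 0+0+0+1+1+0+1+0+0+0+0 mod 2 = 1
  c[1] = d·G[:,1] = (00011111000)·(10110110011) mod 2 = 0+0+0+1+0+1+1+0+0+0+0 mod 2 = 1
  c[2] = d·G[:,2] = (00011111000)·(10000000000) mod 2 = 0+0+0+0+0+0+0+0+0+0+0 mod 2 = 0
  c[3] = d·G[:,3] = (00011111000)·(01110001111) mod 2 = 0+0+0+1+0+0+0+1+0+0+0 mod 2 = 0
  c[4] = d·G[:,4] = (00011111000)·(01000000000) mod 2 = 0+0+0+0+0+0+0+0+0+0+0 mod 2 = 0
  c[5] = d·G[:,5] = (00011111000)·(00100000000) mod 2 = 0+0+0+0+0+0+0+0+0+0+0 mod 2 = 0
  c[6] = d·G[:,6] = (00011111000)·(00010000000) mod 2 = 0+0+0+1+0+0+0+0+0+0+0 mod 2 = 1
  c[7] = d·G[:,7] = (00011111000)·(00001111111) mod 2 = 0+0+0+0+1+1+1+1+0+0+0 mod 2 = 0
  c[8] = d·G[:,8] = (00011111000)·(00001000000) mod 2 = 0+0+0+0+1+0+0+0+0+0+0 mod 2 = 1
  c[9] = d·G[:,9] = (00011111000)·(00000100000) mod 2 = 0+0+0+0+0+1+0+0+0+0+0 mod 2 = 1
  c[10] = d·G[:,10] = (00011111000)·(00000010000) mod 2 = 0+0+0+0+0+0+1+0+0+0+0 mod 2 = 1
  c[11] = d·G[:,11] = (00011111000)·(00000001000) mod 2 = 0+0+0+0+0+0+0+1+0+0+0 mod 2 = 1
  c[12] = d·G[:,12] = (00011111000)·(00000000100) mod 2 = 0+0+0+0+0+0+0+0+0+0+0 mod 2 = 0
  c[13] = d·G[:,13] = (00011111000)·(00000000010) mod 2 = 0+0+0+0+0+0+0+0+0+0+0 mod 2 = 0
  c[14] = d·G[:,14] = (00011111000)·(00000000001) mod 2 = 0+0+0+0+0+0+0+0+0+0+0 mod 2 = 0
Codeword = 110000101111000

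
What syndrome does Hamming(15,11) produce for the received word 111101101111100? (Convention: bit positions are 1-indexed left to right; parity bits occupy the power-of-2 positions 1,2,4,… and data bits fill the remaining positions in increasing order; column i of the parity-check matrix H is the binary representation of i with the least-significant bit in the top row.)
Syndrome s = H · r^T (mod 2), r = 111101101111100:
  s[0] = (101010101010101)·(111101101111100) mod 2 = 1+0+1+0+0+0+1+0+1+0+1+0+1+0+0 mod 2 = 0
  s[1] = (011001100110011)·(111101101111100) mod 2 = 0+1+1+0+0+1+1+0+0+1+1+0+0+0+0 mod 2 = 0
  s[2] = (000111100001111)·(111101101111100) mod 2 = 0+0+0+1+0+1+1+0+0+0+0+1+1+0+0 mod 2 = 1
  s[3] = (000000011111111)·(111101101111100) mod 2 = 0+0+0+0+0+0+0+0+1+1+1+1+1+0+0 mod 2 = 1
Syndrome = 0011
Non-zero syndrome: error at position 12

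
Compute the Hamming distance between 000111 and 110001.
XOR = 110110, count of 1s = 4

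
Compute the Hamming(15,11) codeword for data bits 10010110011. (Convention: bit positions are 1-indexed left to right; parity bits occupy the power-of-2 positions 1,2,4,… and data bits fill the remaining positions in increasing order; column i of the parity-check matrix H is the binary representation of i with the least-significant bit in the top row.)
Codeword c = d · G (mod 2), d = 10010110011:
  c[0] = d·G[:,0] = (10010110011)·(11011010101) mod 2 = 1+0+0+1+0+0+1+0+0+0+1 mod 2 = 0
  c[1] = d·G[:,1] = (10010110011)·(10110110011) mod 2 = 1+0+0+1+0+1+1+0+0+1+1 mod 2 = 0
  c[2] = d·G[:,2] = (10010110011)·(10000000000) mod 2 = 1+0+0+0+0+0+0+0+0+0+0 mod 2 = 1
  c[3] = d·G[:,3] = (10010110011)·(01110001111) mod 2 = 0+0+0+1+0+0+0+0+0+1+1 mod 2 = 1
  c[4] = d·G[:,4] = (10010110011)·(01000000000) mod 2 = 0+0+0+0+0+0+0+0+0+0+0 mod 2 = 0
  c[5] = d·G[:,5] = (10010110011)·(00100000000) mod 2 = 0+0+0+0+0+0+0+0+0+0+0 mod 2 = 0
  c[6] = d·G[:,6] = (10010110011)·(00010000000) mod 2 = 0+0+0+1+0+0+0+0+0+0+0 mod 2 = 1
  c[7] = d·G[:,7] = (10010110011)·(00001111111) mod 2 = 0+0+0+0+0+1+1+0+0+1+1 mod 2 = 0
  c[8] = d·G[:,8] = (10010110011)·(00001000000) mod 2 = 0+0+0+0+0+0+0+0+0+0+0 mod 2 = 0
  c[9] = d·G[:,9] = (10010110011)·(00000100000) mod 2 = 0+0+0+0+0+1+0+0+0+0+0 mod 2 = 1
  c[10] = d·G[:,10] = (10010110011)·(00000010000) mod 2 = 0+0+0+0+0+0+1+0+0+0+0 mod 2 = 1
  c[11] = d·G[:,11] = (10010110011)·(00000001000) mod 2 = 0+0+0+0+0+0+0+0+0+0+0 mod 2 = 0
  c[12] = d·G[:,12] = (10010110011)·(00000000100) mod 2 = 0+0+0+0+0+0+0+0+0+0+0 mod 2 = 0
  c[13] = d·G[:,13] = (10010110011)·(00000000010) mod 2 = 0+0+0+0+0+0+0+0+0+1+0 mod 2 = 1
  c[14] = d·G[:,14] = (10010110011)·(00000000001) mod 2 = 0+0+0+0+0+0+0+0+0+0+1 mod 2 = 1
Codeword = 001100100110011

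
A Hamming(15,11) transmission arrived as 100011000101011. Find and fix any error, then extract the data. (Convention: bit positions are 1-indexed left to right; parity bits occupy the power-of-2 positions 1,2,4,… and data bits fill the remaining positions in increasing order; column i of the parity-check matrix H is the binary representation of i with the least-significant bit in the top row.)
Syndrome s = H · r^T (mod 2), r = 100011000101011:
  s[0] = (101010101010101)·(100011000101011) mod 2 = 1+0+0+0+1+0+0+0+0+0+0+0+0+0+1 mod 2 = 1
  s[1] = (011001100110011)·(100011000101011) mod 2 = 0+0+0+0+0+1+0+0+0+1+0+0+0+1+1 mod 2 = 0
  s[2] = (000111100001111)·(100011000101011) mod 2 = 0+0+0+0+1+1+0+0+0+0+0+1+0+1+1 mod 2 = 1
  s[3] = (000000011111111)·(100011000101011) mod 2 = 0+0+0+0+0+0+0+0+0+1+0+1+0+1+1 mod 2 = 0
Syndrome = 1010
Column 5 of H equals this syndrome → error at bit 5 (1-indexed).
Flip bit 5: 100011000101011 → 100001000101011
Extract data bits at positions {3,5,6,7,9,10,11,12,13,14,15}: 00100101011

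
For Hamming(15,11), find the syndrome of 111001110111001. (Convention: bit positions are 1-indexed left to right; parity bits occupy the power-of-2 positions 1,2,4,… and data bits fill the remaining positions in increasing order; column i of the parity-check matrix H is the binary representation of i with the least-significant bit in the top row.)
Syndrome s = H · r^T (mod 2), r = 111001110111001:
  s[0] = (101010101010101)·(111001110111001) mod 2 = 1+0+1+0+0+0+1+0+0+0+1+0+0+0+1 mod 2 = 1
  s[1] = (011001100110011)·(111001110111001) mod 2 = 0+1+1+0+0+1+1+0+0+1+1+0+0+0+1 mod 2 = 1
  s[2] = (000111100001111)·(111001110111001) mod 2 = 0+0+0+0+0+1+1+0+0+0+0+1+0+0+1 mod 2 = 0
  s[3] = (000000011111111)·(111001110111001) mod 2 = 0+0+0+0+0+0+0+1+0+1+1+1+0+0+1 mod 2 = 1
Syndrome = 1101
Non-zero syndrome: error at position 11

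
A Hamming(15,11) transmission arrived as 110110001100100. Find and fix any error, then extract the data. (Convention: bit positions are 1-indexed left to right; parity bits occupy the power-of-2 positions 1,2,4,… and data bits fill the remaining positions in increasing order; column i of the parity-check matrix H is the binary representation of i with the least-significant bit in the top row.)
Syndrome s = H · r^T (mod 2), r = 110110001100100:
  s[0] = (101010101010101)·(110110001100100) mod 2 = 1+0+0+0+1+0+0+0+1+0+0+0+1+0+0 mod 2 = 0
  s[1] = (011001100110011)·(110110001100100) mod 2 = 0+1+0+0+0+0+0+0+0+1+0+0+0+0+0 mod 2 = 0
  s[2] = (000111100001111)·(110110001100100) mod 2 = 0+0+0+1+1+0+0+0+0+0+0+0+1+0+0 mod 2 = 1
  s[3] = (000000011111111)·(110110001100100) mod 2 = 0+0+0+0+0+0+0+0+1+1+0+0+1+0+0 mod 2 = 1
Syndrome = 0011
Column 12 of H equals this syndrome → error at bit 12 (1-indexed).
Flip bit 12: 110110001100100 → 110110001101100
Extract data bits at positions {3,5,6,7,9,10,11,12,13,14,15}: 01001101100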